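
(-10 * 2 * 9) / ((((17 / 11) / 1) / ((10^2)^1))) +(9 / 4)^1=-791847 / 68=-11644.81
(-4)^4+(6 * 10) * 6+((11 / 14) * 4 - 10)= 4264 / 7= 609.14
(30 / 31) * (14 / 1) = 420 / 31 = 13.55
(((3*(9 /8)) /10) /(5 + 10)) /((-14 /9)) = -81 /5600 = -0.01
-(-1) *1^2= 1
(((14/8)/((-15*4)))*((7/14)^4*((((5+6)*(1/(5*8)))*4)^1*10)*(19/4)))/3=-1463/46080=-0.03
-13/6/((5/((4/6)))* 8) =-13/360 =-0.04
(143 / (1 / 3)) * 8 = 3432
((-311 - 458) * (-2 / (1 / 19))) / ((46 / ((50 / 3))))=730550 / 69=10587.68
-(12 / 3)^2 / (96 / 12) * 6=-12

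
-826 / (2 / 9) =-3717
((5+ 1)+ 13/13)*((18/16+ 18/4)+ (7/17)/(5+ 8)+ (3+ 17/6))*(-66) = -4692611/884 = -5308.38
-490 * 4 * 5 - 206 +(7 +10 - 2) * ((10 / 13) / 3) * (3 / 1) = -129928 / 13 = -9994.46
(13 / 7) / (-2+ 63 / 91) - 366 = -43723 / 119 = -367.42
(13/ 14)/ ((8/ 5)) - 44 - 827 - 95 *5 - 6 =-151359/ 112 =-1351.42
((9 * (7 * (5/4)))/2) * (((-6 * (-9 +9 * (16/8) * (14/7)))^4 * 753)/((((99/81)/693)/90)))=1042080260753945700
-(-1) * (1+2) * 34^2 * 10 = 34680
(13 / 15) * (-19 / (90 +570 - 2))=-247 / 9870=-0.03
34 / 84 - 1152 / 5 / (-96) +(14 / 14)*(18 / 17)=13793 / 3570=3.86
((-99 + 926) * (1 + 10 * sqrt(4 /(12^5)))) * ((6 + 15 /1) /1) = 28945 * sqrt(3) /72 + 17367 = 18063.31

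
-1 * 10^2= -100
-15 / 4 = -3.75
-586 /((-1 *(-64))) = -293 /32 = -9.16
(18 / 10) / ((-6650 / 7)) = -9 / 4750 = -0.00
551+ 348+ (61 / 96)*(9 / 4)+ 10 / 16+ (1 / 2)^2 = 901.30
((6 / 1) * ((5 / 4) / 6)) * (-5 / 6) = -25 / 24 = -1.04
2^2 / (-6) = -2 / 3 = -0.67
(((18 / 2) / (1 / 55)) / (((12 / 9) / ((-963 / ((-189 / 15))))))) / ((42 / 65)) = 43912.31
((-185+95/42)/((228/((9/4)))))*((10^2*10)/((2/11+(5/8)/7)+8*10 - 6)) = -21106250/869269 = -24.28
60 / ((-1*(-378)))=0.16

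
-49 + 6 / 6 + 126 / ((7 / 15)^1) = 222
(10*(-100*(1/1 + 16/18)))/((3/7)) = -119000/27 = -4407.41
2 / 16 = 1 / 8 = 0.12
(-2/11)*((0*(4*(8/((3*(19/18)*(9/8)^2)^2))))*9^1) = 0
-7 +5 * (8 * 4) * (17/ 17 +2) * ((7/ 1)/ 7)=473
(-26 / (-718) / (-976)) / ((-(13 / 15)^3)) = 3375 / 59214896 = 0.00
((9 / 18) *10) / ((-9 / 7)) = -35 / 9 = -3.89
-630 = -630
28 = 28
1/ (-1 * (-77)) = 1/ 77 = 0.01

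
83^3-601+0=571186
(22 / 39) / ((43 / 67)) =1474 / 1677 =0.88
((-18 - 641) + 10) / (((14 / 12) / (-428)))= 1666632 / 7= 238090.29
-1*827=-827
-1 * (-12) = 12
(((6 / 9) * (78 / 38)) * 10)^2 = 67600 / 361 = 187.26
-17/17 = -1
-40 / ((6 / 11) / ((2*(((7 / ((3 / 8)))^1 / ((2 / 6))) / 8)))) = -3080 / 3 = -1026.67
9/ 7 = 1.29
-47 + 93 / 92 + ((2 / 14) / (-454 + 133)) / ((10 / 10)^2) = -9507149 / 206724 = -45.99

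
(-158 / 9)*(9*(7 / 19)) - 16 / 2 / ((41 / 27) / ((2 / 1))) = -68.75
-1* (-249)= 249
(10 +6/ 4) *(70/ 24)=33.54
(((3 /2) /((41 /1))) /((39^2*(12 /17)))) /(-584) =-17 /291350592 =-0.00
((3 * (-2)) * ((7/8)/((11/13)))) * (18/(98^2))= -351/30184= -0.01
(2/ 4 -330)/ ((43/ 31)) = -20429/ 86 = -237.55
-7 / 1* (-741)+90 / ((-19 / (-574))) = 150213 / 19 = 7905.95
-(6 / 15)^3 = -8 / 125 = -0.06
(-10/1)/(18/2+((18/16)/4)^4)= -2097152/1888749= -1.11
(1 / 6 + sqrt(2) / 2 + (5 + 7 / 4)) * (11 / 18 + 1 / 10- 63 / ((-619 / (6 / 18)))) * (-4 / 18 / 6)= -1722499 / 9025020- 20753 * sqrt(2) / 1504170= -0.21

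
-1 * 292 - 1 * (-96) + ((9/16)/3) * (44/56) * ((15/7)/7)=-2150801/10976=-195.95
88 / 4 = 22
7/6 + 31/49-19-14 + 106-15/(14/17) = 8318/147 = 56.59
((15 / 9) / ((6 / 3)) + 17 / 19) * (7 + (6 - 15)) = -197 / 57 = -3.46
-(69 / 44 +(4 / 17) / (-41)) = -47917 / 30668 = -1.56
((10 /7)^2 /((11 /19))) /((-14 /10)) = -9500 /3773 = -2.52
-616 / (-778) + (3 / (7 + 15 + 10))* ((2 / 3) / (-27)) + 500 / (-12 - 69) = -2713999 / 504144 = -5.38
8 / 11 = 0.73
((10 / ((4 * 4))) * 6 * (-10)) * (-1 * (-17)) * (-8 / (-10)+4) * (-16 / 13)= 48960 / 13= 3766.15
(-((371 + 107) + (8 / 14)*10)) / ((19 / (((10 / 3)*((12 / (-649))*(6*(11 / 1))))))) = 812640 / 7847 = 103.56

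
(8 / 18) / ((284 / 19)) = 19 / 639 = 0.03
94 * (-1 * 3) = -282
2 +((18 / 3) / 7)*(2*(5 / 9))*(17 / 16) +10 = 1093 / 84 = 13.01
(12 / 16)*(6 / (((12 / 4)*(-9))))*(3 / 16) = -1 / 32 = -0.03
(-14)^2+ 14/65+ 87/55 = 28285/143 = 197.80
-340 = -340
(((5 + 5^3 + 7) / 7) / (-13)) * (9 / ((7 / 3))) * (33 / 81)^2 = -0.96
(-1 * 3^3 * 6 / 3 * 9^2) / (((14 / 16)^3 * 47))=-2239488 / 16121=-138.92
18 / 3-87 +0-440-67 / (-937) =-488110 / 937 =-520.93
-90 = -90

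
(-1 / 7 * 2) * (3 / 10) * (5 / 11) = -3 / 77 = -0.04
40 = 40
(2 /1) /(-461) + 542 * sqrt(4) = 499722 /461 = 1084.00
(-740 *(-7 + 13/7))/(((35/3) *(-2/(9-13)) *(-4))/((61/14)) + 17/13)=-63376560/67403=-940.26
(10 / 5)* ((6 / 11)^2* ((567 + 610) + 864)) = 146952 / 121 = 1214.48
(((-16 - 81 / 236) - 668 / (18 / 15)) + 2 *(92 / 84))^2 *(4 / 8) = 8003133498361 / 49123872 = 162917.40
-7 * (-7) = 49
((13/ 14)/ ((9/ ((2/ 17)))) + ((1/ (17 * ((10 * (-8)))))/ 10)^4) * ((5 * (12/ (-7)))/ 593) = -26160742400000063/ 149106874183680000000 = -0.00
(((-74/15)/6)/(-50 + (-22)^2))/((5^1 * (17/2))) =-37/830025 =-0.00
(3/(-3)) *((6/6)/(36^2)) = -1/1296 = -0.00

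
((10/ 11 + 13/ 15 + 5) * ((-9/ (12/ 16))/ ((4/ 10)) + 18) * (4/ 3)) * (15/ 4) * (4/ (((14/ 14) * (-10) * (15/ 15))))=8944/ 55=162.62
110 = 110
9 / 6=3 / 2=1.50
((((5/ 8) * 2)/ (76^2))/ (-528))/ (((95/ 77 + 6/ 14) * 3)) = -35/ 425852928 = -0.00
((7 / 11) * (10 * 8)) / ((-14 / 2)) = -80 / 11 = -7.27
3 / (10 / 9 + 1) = 27 / 19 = 1.42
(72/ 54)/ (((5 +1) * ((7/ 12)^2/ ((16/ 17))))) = 512/ 833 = 0.61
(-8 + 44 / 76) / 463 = -141 / 8797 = -0.02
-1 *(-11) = 11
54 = 54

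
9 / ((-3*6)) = -1 / 2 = -0.50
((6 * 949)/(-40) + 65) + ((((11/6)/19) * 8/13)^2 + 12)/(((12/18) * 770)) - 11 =-88.33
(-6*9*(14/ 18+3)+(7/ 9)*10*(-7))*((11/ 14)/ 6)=-33.84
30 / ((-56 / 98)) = -105 / 2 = -52.50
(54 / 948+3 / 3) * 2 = 167 / 79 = 2.11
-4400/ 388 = -1100/ 97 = -11.34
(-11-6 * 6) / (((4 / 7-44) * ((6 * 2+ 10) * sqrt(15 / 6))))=329 * sqrt(10) / 33440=0.03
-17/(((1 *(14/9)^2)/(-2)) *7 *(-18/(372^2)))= -5293188/343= -15432.03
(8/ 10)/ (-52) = -1/ 65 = -0.02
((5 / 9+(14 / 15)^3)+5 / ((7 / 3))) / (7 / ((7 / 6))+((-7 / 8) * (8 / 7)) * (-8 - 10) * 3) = 41479 / 708750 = 0.06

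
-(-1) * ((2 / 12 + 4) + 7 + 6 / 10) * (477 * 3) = 168381 / 10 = 16838.10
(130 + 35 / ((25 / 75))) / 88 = 235 / 88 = 2.67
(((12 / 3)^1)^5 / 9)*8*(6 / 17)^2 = 32768 / 289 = 113.38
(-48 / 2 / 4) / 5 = -1.20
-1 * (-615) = 615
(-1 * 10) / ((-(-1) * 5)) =-2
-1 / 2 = -0.50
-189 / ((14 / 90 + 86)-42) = -4.28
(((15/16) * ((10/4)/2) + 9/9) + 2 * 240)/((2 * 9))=30859/1152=26.79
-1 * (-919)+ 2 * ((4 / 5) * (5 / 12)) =2759 / 3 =919.67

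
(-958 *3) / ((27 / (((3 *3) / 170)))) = -479 / 85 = -5.64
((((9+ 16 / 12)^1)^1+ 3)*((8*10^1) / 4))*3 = 800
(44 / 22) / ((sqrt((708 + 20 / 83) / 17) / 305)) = 305 * sqrt(5184014) / 7348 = 94.51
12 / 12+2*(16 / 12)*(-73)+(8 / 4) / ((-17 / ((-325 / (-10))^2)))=-32429 / 102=-317.93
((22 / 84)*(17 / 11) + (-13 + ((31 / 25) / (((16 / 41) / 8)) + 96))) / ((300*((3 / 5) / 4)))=2.42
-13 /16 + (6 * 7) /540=-529 /720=-0.73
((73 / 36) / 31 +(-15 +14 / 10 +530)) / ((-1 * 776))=-2881877 / 4330080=-0.67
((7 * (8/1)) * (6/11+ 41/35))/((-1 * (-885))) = 5288/48675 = 0.11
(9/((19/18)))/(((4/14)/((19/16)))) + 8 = 695/16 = 43.44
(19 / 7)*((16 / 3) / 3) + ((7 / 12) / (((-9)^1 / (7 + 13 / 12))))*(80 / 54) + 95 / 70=82766 / 15309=5.41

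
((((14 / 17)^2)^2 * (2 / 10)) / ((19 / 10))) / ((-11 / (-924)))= 6453888 / 1586899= 4.07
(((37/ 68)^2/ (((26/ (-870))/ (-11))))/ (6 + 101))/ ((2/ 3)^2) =58955985/ 25727936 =2.29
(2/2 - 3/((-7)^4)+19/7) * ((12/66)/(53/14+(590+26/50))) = 891500/784810411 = 0.00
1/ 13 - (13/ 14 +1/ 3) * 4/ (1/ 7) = -1375/ 39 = -35.26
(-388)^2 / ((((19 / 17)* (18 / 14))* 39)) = 2686.27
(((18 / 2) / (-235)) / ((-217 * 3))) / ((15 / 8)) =8 / 254975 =0.00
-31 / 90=-0.34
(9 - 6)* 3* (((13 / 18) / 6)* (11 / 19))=143 / 228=0.63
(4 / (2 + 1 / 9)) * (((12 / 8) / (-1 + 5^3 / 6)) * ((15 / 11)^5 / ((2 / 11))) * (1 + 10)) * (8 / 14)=492075000 / 21065737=23.36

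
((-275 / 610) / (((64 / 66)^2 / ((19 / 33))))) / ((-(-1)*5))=-6897 / 124928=-0.06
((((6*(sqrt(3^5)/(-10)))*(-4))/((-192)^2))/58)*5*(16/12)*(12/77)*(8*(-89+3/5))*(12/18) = -221*sqrt(3)/44660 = -0.01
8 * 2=16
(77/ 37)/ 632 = 77/ 23384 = 0.00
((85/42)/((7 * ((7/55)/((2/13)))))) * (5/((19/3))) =23375/84721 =0.28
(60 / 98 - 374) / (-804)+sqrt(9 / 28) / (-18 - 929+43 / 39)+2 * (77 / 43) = 1713428 / 423507 - 117 * sqrt(7) / 516460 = 4.05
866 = 866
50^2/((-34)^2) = 2.16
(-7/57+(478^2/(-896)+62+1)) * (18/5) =-7359243/10640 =-691.66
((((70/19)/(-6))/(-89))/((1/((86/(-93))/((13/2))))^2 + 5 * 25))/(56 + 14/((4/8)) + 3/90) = 0.00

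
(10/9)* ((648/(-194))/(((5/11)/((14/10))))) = -5544/485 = -11.43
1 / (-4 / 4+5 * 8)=1 / 39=0.03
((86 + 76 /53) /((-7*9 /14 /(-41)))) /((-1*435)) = -379988 /207495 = -1.83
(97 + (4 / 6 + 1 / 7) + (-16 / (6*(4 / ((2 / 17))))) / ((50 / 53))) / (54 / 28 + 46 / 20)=72684 / 3145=23.11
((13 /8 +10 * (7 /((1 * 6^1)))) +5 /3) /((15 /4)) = 359 /90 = 3.99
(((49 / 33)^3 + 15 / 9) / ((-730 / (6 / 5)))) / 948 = -44386 / 5181216975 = -0.00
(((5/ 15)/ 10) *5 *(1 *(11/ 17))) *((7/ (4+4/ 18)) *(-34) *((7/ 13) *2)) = -1617/ 247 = -6.55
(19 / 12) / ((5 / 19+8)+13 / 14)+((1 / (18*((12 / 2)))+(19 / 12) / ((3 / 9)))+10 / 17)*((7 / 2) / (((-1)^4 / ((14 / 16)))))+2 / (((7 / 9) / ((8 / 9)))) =1578252149 / 83795040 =18.83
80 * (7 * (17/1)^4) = 46771760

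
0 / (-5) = 0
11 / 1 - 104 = -93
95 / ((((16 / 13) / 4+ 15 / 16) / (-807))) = -61568.80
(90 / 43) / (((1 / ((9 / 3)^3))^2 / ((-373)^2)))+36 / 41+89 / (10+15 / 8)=35554549524866 / 167485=212284977.91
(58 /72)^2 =841 /1296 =0.65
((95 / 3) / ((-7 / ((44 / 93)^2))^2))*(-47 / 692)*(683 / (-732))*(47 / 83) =33576138537040 / 28895114131058259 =0.00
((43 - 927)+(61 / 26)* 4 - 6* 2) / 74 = -5763 / 481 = -11.98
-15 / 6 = -5 / 2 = -2.50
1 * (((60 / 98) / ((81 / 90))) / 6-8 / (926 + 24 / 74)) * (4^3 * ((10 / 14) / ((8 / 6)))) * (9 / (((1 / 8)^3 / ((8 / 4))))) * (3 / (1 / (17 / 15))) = 661433253888 / 5877991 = 112527.10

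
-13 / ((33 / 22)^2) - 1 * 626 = -5686 / 9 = -631.78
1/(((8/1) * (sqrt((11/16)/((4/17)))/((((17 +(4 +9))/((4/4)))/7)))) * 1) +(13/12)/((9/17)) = 30 * sqrt(187)/1309 +221/108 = 2.36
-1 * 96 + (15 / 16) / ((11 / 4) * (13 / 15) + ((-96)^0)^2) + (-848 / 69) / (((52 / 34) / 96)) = -210533045 / 242788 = -867.15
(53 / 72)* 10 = 265 / 36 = 7.36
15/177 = 5/59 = 0.08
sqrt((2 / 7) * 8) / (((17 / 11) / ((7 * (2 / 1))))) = 88 * sqrt(7) / 17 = 13.70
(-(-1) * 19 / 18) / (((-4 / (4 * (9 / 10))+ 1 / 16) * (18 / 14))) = -1064 / 1359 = -0.78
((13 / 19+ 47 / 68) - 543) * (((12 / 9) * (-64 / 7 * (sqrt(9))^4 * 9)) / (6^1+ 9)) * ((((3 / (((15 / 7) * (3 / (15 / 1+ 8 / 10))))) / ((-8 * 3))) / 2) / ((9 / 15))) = -663390492 / 8075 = -82153.62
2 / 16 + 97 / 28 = 3.59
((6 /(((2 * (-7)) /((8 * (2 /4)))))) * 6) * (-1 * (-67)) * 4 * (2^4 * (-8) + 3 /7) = 17231328 /49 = 351659.76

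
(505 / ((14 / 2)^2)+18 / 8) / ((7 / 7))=2461 / 196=12.56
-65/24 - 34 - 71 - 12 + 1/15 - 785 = -108557/120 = -904.64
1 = 1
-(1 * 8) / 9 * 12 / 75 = -32 / 225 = -0.14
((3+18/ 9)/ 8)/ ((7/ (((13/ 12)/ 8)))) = 65/ 5376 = 0.01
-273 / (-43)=273 / 43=6.35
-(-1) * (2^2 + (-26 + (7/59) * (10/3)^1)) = -3824/177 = -21.60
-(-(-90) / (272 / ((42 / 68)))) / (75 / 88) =-0.24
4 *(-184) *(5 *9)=-33120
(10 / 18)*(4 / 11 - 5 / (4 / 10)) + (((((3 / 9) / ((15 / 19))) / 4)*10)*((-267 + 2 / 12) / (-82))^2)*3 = 427990529 / 15976224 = 26.79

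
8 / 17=0.47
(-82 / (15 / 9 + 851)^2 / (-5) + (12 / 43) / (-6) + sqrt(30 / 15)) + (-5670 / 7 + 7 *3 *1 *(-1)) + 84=-525481188563 / 703411630 + sqrt(2)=-745.63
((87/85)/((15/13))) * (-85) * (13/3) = -4901/15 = -326.73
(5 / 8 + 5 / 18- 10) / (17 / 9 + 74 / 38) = -12445 / 5248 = -2.37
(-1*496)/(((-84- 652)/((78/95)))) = 0.55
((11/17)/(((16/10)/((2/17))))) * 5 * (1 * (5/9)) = 1375/10404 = 0.13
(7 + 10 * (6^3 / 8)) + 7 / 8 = 2223 / 8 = 277.88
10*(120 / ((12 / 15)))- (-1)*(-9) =1491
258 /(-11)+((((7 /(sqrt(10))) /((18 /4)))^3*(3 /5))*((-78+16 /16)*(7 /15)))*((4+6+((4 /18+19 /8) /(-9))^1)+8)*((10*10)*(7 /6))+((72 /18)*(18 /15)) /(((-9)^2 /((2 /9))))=-14852833303*sqrt(10) /8857350-313294 /13365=-5326.24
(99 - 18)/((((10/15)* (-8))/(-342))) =5194.12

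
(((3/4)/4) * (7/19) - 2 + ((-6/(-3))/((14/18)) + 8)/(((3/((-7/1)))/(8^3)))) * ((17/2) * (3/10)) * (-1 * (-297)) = -58163030937/6080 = -9566287.98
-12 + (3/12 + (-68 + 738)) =2633/4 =658.25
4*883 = 3532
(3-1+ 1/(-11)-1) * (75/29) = 750/319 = 2.35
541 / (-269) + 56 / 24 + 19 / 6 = 1877 / 538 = 3.49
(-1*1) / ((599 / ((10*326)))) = -3260 / 599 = -5.44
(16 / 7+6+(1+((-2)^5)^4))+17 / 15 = 110101574 / 105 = 1048586.42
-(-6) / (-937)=-6 / 937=-0.01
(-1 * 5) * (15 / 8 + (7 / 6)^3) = -935 / 54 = -17.31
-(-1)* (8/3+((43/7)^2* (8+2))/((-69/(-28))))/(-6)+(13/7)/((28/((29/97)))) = -102108745/3935484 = -25.95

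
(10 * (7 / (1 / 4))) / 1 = 280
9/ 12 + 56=227/ 4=56.75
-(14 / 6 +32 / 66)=-31 / 11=-2.82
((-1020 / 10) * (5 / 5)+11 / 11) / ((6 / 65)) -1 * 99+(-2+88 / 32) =-14309 / 12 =-1192.42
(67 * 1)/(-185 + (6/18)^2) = -603/1664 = -0.36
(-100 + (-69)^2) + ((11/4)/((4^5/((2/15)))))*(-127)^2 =143363339/30720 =4666.78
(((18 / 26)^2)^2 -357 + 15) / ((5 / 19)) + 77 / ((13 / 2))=-183773029 / 142805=-1286.88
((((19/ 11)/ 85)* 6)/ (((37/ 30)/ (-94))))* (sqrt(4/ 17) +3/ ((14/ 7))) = -96444/ 6919 - 128592* sqrt(17)/ 117623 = -18.45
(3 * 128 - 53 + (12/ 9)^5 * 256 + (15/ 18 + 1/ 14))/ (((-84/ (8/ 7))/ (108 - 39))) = -110380588/ 83349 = -1324.32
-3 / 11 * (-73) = 219 / 11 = 19.91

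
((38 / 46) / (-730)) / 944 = -19 / 15849760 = -0.00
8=8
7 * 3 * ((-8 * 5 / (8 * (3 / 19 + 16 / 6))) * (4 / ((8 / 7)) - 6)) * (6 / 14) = 12825 / 322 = 39.83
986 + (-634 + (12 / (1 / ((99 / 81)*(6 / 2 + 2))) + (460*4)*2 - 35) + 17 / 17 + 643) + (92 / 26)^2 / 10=11954009 / 2535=4715.59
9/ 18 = 1/ 2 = 0.50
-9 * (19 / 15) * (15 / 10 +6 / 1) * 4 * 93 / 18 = -1767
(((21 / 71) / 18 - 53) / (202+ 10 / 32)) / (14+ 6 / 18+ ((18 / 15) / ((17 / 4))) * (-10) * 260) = 3069656 / 8436719343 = 0.00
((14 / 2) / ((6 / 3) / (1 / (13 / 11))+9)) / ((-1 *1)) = -77 / 125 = -0.62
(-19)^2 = 361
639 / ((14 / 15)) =9585 / 14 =684.64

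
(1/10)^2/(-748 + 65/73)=-73/5453900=-0.00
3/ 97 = 0.03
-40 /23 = -1.74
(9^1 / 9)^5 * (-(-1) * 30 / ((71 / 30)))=900 / 71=12.68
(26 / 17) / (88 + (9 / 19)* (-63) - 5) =247 / 8585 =0.03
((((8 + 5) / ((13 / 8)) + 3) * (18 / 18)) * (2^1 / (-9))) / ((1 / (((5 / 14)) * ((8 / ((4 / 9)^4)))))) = -40095 / 224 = -179.00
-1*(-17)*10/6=85/3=28.33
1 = 1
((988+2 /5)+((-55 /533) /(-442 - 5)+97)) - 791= 350705747 /1191255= 294.40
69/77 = 0.90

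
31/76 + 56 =4287/76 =56.41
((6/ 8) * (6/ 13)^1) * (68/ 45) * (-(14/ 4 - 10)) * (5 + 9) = 238/ 5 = 47.60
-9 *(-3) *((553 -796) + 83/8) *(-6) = 150741/4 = 37685.25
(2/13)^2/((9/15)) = 20/507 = 0.04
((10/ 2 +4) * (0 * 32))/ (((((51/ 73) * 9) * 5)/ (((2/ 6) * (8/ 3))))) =0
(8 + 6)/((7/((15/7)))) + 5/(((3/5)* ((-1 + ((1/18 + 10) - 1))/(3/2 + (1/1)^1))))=1395/203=6.87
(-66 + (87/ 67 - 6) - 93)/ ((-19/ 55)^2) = -33178200/ 24187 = -1371.74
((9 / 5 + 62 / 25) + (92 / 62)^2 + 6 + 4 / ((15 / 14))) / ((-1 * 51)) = -1168711 / 3675825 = -0.32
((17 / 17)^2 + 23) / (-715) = -24 / 715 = -0.03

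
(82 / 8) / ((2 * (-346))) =-41 / 2768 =-0.01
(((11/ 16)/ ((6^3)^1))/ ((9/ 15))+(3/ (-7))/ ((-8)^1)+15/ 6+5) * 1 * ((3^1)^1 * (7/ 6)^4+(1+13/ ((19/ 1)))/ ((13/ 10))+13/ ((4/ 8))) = 1923142683463/ 7744149504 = 248.33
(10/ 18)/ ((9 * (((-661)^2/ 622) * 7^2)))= 3110/ 1734139449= 0.00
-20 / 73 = -0.27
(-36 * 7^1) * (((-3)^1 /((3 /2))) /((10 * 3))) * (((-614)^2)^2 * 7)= 83570078601408 /5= 16714015720281.60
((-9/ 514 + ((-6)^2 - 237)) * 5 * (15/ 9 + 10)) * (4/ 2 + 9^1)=-128986.24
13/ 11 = 1.18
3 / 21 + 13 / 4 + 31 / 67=7233 / 1876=3.86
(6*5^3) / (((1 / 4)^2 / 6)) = 72000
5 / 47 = 0.11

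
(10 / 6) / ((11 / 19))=95 / 33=2.88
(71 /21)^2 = 5041 /441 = 11.43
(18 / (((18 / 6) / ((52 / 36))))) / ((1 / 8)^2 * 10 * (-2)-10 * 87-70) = -416 / 45135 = -0.01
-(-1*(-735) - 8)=-727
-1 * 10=-10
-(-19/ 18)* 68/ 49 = 646/ 441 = 1.46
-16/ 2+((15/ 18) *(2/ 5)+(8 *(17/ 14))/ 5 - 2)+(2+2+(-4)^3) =-7111/ 105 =-67.72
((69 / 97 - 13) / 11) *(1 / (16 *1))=-149 / 2134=-0.07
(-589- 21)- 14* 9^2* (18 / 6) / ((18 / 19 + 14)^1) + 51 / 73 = -8675305 / 10366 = -836.90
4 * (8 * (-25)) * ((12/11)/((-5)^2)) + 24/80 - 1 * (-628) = 65273/110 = 593.39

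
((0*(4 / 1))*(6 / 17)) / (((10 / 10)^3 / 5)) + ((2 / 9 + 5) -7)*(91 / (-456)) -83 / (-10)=44399 / 5130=8.65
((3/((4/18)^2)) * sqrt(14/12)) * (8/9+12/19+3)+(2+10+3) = 15+6957 * sqrt(42)/152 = 311.62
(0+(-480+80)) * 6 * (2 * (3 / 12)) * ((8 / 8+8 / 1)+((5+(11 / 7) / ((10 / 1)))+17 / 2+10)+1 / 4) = -276420 / 7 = -39488.57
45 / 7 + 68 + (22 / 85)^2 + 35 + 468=29206838 / 50575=577.50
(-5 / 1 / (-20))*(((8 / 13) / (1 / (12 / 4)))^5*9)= 17915904 / 371293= 48.25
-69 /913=-0.08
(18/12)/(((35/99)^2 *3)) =4.00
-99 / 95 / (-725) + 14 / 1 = 964349 / 68875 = 14.00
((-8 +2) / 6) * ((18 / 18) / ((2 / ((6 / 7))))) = -3 / 7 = -0.43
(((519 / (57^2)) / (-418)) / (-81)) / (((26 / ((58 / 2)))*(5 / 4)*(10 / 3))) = 5017 / 3972389850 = 0.00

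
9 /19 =0.47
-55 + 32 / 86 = -2349 / 43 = -54.63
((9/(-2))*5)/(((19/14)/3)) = -945/19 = -49.74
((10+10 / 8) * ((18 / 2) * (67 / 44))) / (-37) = -27135 / 6512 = -4.17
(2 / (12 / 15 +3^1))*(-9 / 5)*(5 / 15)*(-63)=378 / 19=19.89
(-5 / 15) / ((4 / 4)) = -1 / 3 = -0.33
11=11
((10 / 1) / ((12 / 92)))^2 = 52900 / 9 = 5877.78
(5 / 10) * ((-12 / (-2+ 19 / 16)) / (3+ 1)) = 24 / 13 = 1.85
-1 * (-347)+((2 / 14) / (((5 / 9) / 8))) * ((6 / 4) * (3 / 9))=12181 / 35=348.03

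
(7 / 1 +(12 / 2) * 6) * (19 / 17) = 817 / 17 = 48.06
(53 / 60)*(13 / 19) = 0.60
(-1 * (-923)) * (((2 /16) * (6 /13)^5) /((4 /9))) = 155277 /28561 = 5.44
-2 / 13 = -0.15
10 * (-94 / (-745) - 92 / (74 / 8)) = -541364 / 5513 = -98.20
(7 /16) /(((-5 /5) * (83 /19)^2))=-2527 /110224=-0.02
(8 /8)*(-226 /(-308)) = 113 /154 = 0.73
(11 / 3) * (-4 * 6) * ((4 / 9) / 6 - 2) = 4576 / 27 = 169.48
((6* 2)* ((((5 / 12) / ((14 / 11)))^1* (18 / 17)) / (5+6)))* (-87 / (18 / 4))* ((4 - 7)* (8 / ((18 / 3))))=3480 / 119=29.24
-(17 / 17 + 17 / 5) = -22 / 5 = -4.40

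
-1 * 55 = -55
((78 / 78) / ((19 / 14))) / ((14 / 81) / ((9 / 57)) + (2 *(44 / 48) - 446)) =-6804 / 4091327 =-0.00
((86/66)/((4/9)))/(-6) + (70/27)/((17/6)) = 5741/13464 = 0.43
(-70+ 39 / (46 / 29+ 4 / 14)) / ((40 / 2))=-18683 / 7600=-2.46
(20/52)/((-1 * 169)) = -5/2197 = -0.00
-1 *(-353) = 353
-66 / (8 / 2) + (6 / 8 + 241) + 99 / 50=22723 / 100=227.23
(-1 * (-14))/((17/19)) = 266/17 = 15.65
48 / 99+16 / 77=160 / 231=0.69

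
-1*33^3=-35937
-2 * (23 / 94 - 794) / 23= 74613 / 1081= 69.02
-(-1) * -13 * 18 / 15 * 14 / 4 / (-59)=0.93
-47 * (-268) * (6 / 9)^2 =50384 / 9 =5598.22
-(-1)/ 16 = 1/ 16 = 0.06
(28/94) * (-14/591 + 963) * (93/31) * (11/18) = 43822163/83331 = 525.88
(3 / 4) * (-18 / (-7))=27 / 14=1.93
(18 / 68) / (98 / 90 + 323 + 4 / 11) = 4455 / 5460536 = 0.00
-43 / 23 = -1.87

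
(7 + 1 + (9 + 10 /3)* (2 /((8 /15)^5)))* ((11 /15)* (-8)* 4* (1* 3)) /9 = -104463667 /23040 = -4534.01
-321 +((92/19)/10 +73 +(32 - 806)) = -97044/95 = -1021.52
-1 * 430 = -430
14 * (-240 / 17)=-3360 / 17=-197.65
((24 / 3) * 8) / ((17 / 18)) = 1152 / 17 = 67.76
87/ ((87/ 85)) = 85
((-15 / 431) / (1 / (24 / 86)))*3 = -540 / 18533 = -0.03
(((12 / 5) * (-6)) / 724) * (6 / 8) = -27 / 1810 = -0.01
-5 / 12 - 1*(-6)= 67 / 12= 5.58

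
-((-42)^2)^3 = -5489031744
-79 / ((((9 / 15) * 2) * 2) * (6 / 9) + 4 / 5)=-395 / 12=-32.92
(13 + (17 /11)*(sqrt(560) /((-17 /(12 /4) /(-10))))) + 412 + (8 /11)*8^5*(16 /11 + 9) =120*sqrt(35) /11 + 30197985 /121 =249634.66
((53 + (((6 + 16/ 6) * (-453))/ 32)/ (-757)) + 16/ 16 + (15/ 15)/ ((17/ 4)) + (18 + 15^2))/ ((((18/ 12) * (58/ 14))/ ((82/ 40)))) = 98.11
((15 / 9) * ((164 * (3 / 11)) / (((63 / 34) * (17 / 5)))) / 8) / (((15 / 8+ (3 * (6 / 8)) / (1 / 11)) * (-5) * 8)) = -205 / 147609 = -0.00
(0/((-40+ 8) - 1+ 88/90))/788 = 0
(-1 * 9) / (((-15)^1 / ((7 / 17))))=21 / 85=0.25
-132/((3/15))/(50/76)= -5016/5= -1003.20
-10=-10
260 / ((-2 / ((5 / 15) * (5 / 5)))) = -130 / 3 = -43.33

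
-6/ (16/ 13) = -39/ 8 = -4.88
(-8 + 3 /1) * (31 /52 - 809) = 210185 /52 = 4042.02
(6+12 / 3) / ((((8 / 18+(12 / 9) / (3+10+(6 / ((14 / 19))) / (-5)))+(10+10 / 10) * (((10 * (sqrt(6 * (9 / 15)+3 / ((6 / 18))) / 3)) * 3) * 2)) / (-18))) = 81078570 / 489042792251 - 19053625140 * sqrt(35) / 489042792251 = -0.23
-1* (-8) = 8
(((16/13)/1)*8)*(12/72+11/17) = 8.01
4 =4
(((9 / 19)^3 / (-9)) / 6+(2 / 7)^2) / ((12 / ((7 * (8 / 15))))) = 53549 / 2160585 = 0.02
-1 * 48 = -48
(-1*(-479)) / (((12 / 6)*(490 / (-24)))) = -2874 / 245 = -11.73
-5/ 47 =-0.11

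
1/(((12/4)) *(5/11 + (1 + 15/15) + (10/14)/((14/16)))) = 539/5289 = 0.10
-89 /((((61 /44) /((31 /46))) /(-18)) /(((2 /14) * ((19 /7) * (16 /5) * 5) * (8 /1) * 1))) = 2657115648 /68747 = 38650.64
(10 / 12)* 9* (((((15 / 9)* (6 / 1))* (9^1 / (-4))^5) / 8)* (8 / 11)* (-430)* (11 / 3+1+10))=317388375 / 128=2479596.68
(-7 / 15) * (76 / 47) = -532 / 705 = -0.75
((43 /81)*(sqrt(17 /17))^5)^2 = 1849 /6561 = 0.28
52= 52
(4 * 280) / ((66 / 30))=5600 / 11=509.09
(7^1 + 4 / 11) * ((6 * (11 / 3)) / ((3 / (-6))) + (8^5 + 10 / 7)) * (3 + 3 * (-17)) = -890655264 / 77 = -11566951.48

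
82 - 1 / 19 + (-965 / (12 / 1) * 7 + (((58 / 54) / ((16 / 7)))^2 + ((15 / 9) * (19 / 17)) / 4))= -28951231957 / 60279552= -480.28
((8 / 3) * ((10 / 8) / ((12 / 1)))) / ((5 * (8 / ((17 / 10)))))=17 / 1440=0.01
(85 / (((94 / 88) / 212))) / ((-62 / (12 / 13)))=-4757280 / 18941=-251.16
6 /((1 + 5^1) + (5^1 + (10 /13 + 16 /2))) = 78 /257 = 0.30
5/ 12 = 0.42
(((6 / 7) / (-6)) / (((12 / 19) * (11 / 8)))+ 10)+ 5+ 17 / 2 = 10781 / 462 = 23.34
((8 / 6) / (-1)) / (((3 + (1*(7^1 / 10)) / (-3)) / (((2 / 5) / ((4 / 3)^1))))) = -12 / 83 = -0.14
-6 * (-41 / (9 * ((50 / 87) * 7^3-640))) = -1189 / 19265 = -0.06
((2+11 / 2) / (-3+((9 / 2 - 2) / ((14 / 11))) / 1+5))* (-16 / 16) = -70 / 37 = -1.89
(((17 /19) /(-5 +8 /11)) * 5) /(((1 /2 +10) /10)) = -18700 /18753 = -1.00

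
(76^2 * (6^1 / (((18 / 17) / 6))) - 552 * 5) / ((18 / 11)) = 1064932 / 9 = 118325.78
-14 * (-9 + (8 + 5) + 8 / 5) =-392 / 5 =-78.40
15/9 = 5/3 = 1.67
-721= -721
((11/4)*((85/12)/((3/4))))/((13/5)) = 4675/468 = 9.99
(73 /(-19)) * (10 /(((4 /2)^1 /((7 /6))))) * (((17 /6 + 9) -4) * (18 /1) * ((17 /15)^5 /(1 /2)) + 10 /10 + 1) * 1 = -34230052444 /2885625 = -11862.27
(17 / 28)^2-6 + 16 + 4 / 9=76297 / 7056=10.81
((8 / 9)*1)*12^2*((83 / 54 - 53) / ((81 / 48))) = -2845696 / 729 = -3903.56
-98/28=-7/2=-3.50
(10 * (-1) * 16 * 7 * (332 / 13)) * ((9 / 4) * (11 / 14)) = -657360 / 13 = -50566.15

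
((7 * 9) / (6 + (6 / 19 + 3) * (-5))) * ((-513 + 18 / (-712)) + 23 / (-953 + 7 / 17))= 196691224471 / 64376548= 3055.32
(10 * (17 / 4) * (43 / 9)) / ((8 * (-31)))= -3655 / 4464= -0.82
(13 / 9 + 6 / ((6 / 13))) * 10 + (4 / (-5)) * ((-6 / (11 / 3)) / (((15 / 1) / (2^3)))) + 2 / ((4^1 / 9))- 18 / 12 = 366653 / 2475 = 148.14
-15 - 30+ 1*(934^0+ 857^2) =734405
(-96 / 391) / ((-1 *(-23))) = -96 / 8993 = -0.01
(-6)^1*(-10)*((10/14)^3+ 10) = 213300/343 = 621.87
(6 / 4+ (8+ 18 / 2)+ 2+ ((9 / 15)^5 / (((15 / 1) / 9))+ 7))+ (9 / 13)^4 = 24791282563 / 892531250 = 27.78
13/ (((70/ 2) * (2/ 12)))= 78/ 35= 2.23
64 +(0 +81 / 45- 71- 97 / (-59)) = -1049 / 295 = -3.56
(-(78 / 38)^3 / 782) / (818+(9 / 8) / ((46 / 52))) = -118638 / 8788717919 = -0.00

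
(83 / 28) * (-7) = -83 / 4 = -20.75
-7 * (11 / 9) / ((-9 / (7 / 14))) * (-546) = -7007 / 27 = -259.52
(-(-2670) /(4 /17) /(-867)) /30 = -89 /204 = -0.44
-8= -8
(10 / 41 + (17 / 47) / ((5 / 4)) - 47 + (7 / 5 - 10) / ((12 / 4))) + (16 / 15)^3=-312952958 / 6503625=-48.12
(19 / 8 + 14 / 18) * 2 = 227 / 36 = 6.31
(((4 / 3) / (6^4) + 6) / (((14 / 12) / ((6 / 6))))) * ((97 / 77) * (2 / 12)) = 565801 / 523908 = 1.08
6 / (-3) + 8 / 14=-10 / 7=-1.43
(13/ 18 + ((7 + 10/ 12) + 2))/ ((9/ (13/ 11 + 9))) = 10640/ 891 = 11.94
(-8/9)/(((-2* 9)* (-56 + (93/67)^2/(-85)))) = -0.00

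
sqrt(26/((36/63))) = sqrt(182)/2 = 6.75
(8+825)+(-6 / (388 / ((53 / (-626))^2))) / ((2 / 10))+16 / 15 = 834.07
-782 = -782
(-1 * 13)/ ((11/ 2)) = -26/ 11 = -2.36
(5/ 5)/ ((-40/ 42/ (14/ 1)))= -14.70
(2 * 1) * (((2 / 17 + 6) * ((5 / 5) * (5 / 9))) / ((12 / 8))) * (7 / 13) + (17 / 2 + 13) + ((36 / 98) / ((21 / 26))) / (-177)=444700813 / 18577566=23.94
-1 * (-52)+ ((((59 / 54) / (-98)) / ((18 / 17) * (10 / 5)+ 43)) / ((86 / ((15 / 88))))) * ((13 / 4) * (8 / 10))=694197487 / 13349952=52.00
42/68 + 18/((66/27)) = 2985/374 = 7.98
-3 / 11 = -0.27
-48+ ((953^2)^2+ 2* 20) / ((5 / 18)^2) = 267249322420404 / 25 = 10689972896816.16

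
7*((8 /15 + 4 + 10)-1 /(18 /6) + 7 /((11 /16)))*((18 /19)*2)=337932 /1045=323.38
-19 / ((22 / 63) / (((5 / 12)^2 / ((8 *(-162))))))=3325 / 456192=0.01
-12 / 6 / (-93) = 2 / 93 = 0.02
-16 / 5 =-3.20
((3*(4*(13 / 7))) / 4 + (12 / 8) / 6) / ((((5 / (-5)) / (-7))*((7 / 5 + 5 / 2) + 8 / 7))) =5705 / 706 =8.08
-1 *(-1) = 1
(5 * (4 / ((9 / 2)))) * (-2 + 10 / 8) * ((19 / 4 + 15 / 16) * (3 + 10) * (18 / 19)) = -17745 / 76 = -233.49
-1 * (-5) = 5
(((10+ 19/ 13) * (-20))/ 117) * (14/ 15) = -8344/ 4563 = -1.83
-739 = -739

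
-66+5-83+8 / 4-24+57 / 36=-164.42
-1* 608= -608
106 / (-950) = -53 / 475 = -0.11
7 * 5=35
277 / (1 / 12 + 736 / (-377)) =-1253148 / 8455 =-148.21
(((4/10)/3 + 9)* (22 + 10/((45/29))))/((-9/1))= -28.87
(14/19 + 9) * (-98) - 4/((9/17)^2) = -1490494/1539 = -968.48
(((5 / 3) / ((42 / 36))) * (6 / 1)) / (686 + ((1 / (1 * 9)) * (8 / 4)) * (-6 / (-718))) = 16155 / 1292942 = 0.01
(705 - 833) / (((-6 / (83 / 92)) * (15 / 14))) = 18592 / 1035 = 17.96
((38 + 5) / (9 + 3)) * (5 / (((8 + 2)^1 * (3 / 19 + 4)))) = 0.43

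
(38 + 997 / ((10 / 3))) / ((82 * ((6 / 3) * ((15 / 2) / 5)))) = 3371 / 2460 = 1.37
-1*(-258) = 258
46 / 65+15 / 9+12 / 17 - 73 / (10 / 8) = -55.32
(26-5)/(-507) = -7/169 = -0.04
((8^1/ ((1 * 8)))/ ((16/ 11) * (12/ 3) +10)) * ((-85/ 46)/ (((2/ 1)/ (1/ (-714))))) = 55/ 672336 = 0.00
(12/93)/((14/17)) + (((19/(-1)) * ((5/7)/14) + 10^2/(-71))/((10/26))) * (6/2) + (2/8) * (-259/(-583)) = -4597338419/251503868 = -18.28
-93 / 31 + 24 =21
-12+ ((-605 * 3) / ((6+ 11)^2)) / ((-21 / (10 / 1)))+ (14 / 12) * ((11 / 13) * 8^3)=39166562 / 78897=496.43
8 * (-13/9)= -104/9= -11.56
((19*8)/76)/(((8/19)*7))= 19/28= 0.68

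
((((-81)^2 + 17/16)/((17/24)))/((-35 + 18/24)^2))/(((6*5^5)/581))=244003732/997103125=0.24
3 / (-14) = -3 / 14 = -0.21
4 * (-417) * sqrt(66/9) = -556 * sqrt(66) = -4516.97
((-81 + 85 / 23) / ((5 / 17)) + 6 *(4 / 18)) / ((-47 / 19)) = 1714142 / 16215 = 105.71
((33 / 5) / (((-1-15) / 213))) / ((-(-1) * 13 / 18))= -63261 / 520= -121.66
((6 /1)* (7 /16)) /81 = 7 /216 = 0.03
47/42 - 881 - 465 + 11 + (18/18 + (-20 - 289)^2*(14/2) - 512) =27993929/42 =666522.12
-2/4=-1/2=-0.50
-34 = -34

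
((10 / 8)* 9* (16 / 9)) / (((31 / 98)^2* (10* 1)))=19208 / 961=19.99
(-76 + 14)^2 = 3844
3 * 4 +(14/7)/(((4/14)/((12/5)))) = 144/5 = 28.80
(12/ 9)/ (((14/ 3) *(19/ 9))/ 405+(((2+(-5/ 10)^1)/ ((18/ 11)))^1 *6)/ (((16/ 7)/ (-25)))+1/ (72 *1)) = -466560/ 21036503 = -0.02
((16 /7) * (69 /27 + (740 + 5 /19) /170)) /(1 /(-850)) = -16070000 /1197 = -13425.23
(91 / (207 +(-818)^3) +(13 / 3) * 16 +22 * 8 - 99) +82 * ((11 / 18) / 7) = 407139152309 / 2652509475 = 153.49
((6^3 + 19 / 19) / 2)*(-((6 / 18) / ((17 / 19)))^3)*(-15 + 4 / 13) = 284284973 / 3448926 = 82.43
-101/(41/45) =-4545/41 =-110.85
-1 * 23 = -23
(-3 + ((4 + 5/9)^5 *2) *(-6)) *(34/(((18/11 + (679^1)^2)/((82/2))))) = -7107061401902/99821724327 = -71.20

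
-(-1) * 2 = 2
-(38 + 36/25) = -986/25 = -39.44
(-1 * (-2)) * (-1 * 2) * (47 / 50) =-94 / 25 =-3.76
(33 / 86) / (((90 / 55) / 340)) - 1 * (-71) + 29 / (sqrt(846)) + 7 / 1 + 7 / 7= 29 * sqrt(94) / 282 + 20476 / 129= 159.73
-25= -25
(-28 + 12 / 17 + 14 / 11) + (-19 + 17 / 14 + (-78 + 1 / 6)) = -477682 / 3927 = -121.64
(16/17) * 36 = 576/17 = 33.88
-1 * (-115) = 115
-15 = -15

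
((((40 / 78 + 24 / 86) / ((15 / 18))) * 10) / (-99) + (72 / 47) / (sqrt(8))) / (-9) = 5312 / 498069 - 2 * sqrt(2) / 47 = -0.05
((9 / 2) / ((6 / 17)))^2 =2601 / 16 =162.56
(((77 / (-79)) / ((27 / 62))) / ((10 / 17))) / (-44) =3689 / 42660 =0.09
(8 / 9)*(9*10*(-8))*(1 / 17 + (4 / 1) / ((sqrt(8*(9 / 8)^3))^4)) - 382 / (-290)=-73439534273 / 1310002065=-56.06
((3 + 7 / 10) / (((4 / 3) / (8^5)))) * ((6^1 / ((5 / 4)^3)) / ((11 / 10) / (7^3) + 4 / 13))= 518991642624 / 577625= 898492.35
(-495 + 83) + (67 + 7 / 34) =-11723 / 34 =-344.79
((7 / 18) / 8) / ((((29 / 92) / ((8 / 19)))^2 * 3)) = 236992 / 8197227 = 0.03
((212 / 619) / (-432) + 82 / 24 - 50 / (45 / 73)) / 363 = -2597041 / 12133638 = -0.21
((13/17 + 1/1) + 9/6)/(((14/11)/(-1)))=-1221/476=-2.57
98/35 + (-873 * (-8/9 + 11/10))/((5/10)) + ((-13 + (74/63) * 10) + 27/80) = -1848251/5040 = -366.72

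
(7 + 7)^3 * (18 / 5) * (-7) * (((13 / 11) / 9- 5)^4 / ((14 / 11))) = -148105866038144 / 4851495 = -30527881.83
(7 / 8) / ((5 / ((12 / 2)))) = 21 / 20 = 1.05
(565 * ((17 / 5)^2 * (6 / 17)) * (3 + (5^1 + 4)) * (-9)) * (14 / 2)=-8713656 / 5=-1742731.20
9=9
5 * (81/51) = 135/17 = 7.94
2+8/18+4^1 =58/9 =6.44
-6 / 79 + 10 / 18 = 341 / 711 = 0.48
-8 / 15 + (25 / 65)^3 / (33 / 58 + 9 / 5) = -1281218 / 2515565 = -0.51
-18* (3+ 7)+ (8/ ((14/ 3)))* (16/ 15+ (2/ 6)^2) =-18688/ 105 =-177.98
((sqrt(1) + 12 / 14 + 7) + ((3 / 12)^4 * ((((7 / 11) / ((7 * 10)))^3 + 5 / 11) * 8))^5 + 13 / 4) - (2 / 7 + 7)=4.82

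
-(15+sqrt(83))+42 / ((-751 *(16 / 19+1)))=-56439 / 3755 - sqrt(83)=-24.14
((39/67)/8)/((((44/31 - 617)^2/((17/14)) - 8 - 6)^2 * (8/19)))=197771098629/111444459353204365115392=0.00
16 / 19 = 0.84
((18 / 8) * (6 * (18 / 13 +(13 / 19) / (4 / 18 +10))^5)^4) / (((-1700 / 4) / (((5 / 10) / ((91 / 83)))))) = -5625943681560886242226468591699182270077815989748484774653206133728245653852246501922607421875 / 1042691732752206403528643298906383159059522845069027334709504293107644112168711103851790336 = -5395.60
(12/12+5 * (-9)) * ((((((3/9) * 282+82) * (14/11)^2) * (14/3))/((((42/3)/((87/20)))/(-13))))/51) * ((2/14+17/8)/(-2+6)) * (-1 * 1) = -670306/255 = -2628.65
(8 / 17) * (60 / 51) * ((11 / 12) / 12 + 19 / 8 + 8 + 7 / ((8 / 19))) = 38990 / 2601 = 14.99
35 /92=0.38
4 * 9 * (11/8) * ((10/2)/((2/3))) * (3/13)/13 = 4455/676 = 6.59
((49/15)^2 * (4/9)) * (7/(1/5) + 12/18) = 1027628/6075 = 169.16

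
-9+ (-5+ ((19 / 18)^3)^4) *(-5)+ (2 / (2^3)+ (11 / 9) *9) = 20457080548532491 / 1156831381426176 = 17.68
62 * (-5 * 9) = -2790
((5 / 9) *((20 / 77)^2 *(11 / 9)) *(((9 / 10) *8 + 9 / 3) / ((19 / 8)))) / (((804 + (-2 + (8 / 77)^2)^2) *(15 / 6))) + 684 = 249152158026956 / 364257489105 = 684.00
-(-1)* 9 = 9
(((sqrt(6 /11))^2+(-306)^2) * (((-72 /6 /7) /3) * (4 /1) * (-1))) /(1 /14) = 32960064 /11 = 2996369.45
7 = 7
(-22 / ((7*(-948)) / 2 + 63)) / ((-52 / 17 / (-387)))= 24123 / 28210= 0.86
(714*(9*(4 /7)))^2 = 13483584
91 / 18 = 5.06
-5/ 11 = -0.45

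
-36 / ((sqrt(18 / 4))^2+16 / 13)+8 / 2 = -340 / 149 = -2.28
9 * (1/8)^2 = 9/64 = 0.14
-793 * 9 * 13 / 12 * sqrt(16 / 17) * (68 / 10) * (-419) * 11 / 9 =95028362 * sqrt(17) / 15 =26120798.26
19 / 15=1.27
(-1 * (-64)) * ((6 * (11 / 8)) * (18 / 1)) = 9504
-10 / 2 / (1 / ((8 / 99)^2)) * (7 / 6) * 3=-0.11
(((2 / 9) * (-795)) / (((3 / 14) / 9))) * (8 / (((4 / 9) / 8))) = -1068480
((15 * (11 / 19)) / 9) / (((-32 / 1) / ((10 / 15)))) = -55 / 2736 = -0.02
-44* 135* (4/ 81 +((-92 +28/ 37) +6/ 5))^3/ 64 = 3372186514710416029/ 49850149950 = 67646466.82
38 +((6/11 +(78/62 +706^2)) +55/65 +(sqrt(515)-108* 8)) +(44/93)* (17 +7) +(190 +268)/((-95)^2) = sqrt(515) +19908856118614/40007825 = 497646.75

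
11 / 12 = 0.92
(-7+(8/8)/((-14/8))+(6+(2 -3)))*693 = -1782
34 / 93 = 0.37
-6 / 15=-2 / 5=-0.40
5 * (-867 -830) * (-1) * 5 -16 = 42409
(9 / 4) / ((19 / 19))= 9 / 4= 2.25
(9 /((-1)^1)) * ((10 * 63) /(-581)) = 810 /83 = 9.76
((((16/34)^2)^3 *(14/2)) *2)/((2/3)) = 5505024/24137569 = 0.23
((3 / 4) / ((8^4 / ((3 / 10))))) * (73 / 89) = 657 / 14581760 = 0.00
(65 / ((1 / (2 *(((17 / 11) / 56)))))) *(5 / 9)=5525 / 2772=1.99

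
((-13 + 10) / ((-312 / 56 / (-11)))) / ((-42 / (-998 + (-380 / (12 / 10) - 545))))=-61369 / 234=-262.26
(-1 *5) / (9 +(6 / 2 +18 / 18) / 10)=-25 / 47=-0.53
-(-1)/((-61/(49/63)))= -7/549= -0.01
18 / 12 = 3 / 2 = 1.50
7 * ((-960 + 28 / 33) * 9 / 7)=-94956 / 11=-8632.36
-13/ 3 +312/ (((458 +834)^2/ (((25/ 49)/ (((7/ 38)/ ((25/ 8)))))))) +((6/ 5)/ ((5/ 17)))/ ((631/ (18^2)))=-1594941033149/ 713060161800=-2.24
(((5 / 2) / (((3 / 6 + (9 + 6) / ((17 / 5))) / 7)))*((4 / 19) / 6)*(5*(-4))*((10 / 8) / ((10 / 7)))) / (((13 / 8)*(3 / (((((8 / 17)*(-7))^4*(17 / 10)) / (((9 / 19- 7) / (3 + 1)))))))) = 9637806080 / 175049901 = 55.06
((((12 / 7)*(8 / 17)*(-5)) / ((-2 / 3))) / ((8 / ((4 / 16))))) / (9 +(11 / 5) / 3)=675 / 34748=0.02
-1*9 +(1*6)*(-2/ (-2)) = -3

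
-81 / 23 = -3.52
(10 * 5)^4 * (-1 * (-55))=343750000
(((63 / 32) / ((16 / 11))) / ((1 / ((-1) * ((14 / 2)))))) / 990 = -49 / 5120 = -0.01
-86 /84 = -43 /42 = -1.02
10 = 10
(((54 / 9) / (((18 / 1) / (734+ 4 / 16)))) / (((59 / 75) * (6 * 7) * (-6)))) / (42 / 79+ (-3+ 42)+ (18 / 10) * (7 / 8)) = -9667625 / 321884766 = -0.03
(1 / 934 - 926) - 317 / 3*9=-1753117 / 934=-1877.00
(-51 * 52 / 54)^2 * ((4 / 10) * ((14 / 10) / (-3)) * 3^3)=-2735096 / 225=-12155.98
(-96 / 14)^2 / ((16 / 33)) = 4752 / 49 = 96.98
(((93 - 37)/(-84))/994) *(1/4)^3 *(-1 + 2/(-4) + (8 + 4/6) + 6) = -79/572544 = -0.00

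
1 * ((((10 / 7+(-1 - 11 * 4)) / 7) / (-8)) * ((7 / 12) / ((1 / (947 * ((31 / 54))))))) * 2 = 493.49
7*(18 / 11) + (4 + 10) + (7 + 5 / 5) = 33.45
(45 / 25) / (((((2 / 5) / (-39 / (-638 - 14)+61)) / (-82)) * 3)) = -4896753 / 652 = -7510.36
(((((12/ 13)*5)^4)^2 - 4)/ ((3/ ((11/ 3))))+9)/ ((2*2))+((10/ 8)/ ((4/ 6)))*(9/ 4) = 14781853369119431/ 234930447648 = 62920.13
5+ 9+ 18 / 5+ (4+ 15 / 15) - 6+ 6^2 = 52.60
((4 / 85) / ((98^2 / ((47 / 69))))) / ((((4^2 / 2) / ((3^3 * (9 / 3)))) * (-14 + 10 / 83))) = -0.00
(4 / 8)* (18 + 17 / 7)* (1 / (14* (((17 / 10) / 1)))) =715 / 1666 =0.43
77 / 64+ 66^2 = 278861 / 64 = 4357.20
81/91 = 0.89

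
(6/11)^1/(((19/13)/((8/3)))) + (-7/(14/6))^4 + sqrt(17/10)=sqrt(170)/10 + 17137/209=83.30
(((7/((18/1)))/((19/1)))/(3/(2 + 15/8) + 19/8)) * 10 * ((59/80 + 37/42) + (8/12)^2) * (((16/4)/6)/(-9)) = -322307/32452893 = -0.01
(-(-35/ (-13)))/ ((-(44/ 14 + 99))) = 49/ 1859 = 0.03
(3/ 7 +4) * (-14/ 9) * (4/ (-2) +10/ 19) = 1736/ 171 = 10.15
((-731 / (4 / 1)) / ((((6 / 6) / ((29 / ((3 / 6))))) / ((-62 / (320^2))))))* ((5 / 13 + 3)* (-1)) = -7228859 / 332800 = -21.72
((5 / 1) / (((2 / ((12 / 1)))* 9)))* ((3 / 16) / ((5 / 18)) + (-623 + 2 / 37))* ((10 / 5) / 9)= -102329 / 222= -460.94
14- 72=-58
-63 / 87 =-21 / 29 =-0.72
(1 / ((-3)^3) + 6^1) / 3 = 161 / 81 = 1.99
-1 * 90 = -90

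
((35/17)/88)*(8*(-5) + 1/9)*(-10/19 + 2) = -1.38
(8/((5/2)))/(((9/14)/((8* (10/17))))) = 3584/153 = 23.42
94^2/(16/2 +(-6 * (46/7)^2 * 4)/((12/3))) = -35.19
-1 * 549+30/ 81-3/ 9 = -14822/ 27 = -548.96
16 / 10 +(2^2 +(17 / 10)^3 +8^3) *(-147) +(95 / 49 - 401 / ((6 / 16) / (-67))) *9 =27844389061 / 49000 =568252.84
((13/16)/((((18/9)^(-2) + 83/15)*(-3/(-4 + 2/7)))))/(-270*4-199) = -845/6213382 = -0.00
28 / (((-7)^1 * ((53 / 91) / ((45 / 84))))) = -195 / 53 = -3.68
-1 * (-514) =514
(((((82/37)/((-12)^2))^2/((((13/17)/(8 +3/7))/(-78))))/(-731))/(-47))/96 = -99179/1606396603392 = -0.00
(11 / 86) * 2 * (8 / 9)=88 / 387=0.23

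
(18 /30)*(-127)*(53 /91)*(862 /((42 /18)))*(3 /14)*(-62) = 4856376114 /22295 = 217823.55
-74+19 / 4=-69.25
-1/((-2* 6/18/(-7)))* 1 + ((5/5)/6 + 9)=-4/3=-1.33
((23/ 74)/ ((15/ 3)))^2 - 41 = -5612371/ 136900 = -41.00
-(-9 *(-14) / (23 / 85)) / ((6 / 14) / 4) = -99960 / 23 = -4346.09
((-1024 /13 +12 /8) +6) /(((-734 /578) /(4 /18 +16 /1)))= 39092741 /42939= 910.43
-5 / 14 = -0.36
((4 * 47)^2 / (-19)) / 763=-35344 / 14497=-2.44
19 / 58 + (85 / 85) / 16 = 0.39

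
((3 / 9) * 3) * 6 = 6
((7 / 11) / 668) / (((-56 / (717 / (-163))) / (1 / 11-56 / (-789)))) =0.00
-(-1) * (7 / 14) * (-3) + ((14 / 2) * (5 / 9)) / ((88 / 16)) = -157 / 198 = -0.79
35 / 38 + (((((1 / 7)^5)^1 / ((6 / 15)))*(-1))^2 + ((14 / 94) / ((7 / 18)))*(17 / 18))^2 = 56363342755893352064051 / 53583379340433172703536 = 1.05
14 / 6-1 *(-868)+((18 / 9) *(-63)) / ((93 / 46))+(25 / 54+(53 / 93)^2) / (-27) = 1132093691 / 1401138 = 807.98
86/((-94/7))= -6.40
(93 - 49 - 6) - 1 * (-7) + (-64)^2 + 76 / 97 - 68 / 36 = 3614128 / 873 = 4139.89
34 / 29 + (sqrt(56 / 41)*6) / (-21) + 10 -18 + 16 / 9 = -1318 / 261 -4*sqrt(574) / 287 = -5.38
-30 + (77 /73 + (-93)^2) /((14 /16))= 5036302 /511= 9855.78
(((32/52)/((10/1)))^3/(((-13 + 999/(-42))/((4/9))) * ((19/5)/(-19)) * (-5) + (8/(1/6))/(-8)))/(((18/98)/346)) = -60763136/12286447875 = -0.00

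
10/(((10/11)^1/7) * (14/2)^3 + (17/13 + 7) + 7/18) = 5148/27409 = 0.19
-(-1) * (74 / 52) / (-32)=-37 / 832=-0.04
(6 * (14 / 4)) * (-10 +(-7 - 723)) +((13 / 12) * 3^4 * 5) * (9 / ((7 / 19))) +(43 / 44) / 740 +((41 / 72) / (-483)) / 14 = -597180980461 / 123846030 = -4821.96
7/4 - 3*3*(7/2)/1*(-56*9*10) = 635047/4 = 158761.75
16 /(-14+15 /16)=-256 /209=-1.22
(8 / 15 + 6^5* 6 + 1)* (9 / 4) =2099589 / 20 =104979.45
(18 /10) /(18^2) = 1 /180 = 0.01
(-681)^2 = 463761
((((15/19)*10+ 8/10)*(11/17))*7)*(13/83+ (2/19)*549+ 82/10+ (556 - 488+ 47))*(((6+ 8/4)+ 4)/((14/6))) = 467203319352/12734275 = 36688.65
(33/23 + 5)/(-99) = -148/2277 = -0.06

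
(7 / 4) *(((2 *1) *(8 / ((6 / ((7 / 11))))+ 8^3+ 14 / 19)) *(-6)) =-2254126 / 209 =-10785.29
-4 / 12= -1 / 3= -0.33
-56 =-56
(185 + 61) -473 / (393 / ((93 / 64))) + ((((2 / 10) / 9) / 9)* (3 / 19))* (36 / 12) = 1750878239 / 7168320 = 244.25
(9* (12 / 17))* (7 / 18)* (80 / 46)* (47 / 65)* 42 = 663264 / 5083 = 130.49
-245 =-245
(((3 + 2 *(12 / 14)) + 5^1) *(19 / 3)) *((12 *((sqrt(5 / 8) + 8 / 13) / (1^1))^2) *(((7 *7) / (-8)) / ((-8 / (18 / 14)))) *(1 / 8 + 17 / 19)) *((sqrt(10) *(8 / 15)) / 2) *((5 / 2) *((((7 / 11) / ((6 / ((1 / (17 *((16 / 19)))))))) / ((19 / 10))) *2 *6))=81375 / 1144 + 22085175 *sqrt(10) / 951808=144.51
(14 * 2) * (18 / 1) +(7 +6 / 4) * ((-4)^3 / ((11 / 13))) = -1528 / 11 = -138.91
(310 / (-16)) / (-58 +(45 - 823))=155 / 6688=0.02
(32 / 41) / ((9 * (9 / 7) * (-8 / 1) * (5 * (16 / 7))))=-49 / 66420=-0.00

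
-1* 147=-147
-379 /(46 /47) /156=-17813 /7176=-2.48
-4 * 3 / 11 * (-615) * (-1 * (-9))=66420 / 11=6038.18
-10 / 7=-1.43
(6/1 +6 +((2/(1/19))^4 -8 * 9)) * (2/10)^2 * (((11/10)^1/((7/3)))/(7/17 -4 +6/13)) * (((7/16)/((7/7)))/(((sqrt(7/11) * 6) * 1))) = -1149.44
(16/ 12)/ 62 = 2/ 93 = 0.02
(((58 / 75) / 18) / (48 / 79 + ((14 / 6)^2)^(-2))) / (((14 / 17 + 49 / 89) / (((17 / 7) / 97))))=2887413739 / 2365556685525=0.00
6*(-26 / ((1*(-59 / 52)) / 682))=93769.22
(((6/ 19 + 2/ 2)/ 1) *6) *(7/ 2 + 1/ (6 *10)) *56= 29540/ 19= 1554.74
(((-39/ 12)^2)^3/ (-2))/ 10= -4826809/ 81920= -58.92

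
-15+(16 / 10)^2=-311 / 25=-12.44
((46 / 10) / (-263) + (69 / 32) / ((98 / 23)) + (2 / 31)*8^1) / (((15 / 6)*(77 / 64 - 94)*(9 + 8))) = -256879054 / 1008360390275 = -0.00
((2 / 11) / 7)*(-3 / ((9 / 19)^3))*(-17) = 233206 / 18711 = 12.46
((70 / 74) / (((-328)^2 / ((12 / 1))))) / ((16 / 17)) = 1785 / 15922432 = 0.00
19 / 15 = 1.27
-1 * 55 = -55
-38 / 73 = -0.52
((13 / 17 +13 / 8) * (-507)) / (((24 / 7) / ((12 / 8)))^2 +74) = -2691325 / 175984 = -15.29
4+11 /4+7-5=35 /4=8.75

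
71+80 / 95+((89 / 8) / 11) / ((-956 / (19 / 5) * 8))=4593356671 / 63937280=71.84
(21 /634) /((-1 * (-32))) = 21 /20288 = 0.00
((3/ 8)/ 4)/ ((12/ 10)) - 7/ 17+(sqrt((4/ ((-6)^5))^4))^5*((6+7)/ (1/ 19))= -4372091646786173492870623990378393/ 13104230610753048926289914329300992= -0.33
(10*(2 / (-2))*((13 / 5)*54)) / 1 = -1404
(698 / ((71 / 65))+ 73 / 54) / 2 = 2455163 / 7668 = 320.18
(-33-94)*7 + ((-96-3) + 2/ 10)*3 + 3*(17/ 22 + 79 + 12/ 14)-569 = -1512.51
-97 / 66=-1.47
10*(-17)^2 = 2890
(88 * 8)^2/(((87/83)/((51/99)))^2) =8154812416/68121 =119710.70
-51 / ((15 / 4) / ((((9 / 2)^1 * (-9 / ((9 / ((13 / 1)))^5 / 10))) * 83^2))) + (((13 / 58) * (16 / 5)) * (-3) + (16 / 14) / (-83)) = 14652981107997892 / 61414605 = 238591147.95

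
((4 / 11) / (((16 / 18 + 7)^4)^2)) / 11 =172186884 / 78136177280737081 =0.00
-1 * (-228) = 228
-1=-1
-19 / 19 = -1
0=0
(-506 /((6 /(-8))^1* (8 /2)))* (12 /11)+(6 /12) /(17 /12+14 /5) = 46582 /253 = 184.12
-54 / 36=-3 / 2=-1.50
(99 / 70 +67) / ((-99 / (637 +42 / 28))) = -6115553 / 13860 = -441.24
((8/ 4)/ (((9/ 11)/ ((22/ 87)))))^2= 234256/ 613089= 0.38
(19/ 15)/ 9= 19/ 135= 0.14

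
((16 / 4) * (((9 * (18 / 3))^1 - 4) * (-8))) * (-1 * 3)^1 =4800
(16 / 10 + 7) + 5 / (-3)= 6.93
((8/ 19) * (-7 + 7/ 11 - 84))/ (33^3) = -7952/ 7510833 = -0.00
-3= -3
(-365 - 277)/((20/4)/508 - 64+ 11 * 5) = 326136/4567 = 71.41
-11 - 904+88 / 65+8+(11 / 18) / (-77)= -7417307 / 8190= -905.65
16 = 16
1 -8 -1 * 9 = -16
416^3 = 71991296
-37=-37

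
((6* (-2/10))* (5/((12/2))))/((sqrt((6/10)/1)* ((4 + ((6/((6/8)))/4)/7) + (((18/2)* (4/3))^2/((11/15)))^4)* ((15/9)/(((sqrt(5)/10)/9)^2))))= -102487* sqrt(15)/1234235588069763000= -0.00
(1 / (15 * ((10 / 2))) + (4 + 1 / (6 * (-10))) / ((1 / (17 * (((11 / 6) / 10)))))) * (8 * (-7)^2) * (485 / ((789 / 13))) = 2764501649 / 71010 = 38931.16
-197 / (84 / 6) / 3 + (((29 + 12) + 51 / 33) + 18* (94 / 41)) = 1498753 / 18942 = 79.12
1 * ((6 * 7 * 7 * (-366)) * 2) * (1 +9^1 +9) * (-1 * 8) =32711616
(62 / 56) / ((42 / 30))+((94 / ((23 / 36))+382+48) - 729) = -681063 / 4508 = -151.08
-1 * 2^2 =-4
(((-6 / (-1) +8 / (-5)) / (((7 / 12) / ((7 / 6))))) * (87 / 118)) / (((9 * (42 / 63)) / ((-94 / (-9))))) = 29986 / 2655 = 11.29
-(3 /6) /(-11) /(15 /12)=2 /55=0.04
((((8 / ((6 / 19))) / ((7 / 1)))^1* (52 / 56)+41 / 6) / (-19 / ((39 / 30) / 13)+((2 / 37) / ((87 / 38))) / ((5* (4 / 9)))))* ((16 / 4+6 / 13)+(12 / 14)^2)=-8870195925 / 31815192409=-0.28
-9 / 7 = -1.29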